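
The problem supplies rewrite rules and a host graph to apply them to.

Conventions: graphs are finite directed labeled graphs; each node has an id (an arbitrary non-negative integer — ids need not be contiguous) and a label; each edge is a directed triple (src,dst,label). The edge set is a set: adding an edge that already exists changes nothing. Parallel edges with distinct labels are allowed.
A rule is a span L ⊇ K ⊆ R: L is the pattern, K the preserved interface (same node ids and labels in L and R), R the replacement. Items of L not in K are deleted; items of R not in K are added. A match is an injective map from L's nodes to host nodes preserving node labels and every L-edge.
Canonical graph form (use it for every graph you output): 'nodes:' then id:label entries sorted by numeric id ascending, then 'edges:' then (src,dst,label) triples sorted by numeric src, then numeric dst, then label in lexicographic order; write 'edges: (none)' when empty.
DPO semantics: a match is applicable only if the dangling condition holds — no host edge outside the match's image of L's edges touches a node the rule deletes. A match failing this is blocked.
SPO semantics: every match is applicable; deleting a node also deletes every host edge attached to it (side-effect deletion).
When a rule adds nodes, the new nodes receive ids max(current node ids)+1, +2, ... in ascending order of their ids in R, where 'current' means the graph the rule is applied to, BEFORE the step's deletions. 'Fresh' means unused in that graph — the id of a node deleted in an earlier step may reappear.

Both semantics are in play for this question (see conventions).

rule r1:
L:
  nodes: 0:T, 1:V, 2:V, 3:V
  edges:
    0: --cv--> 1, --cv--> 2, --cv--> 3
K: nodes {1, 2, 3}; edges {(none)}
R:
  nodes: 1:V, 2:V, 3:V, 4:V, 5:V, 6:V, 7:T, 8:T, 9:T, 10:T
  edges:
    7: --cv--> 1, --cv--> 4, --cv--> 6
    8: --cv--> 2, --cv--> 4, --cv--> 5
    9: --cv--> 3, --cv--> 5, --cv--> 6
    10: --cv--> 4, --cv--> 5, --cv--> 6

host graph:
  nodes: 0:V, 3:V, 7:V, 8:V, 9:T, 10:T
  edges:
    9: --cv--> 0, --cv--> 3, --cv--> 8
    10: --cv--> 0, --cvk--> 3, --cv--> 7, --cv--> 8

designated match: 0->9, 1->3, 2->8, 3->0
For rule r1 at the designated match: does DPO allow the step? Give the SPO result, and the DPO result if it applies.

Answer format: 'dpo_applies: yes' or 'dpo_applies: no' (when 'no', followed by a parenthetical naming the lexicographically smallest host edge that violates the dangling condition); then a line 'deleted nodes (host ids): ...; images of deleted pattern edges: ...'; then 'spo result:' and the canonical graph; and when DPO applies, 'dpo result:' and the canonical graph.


dpo_applies: yes
deleted nodes (host ids): 9; images of deleted pattern edges: (9,0,cv); (9,3,cv); (9,8,cv)
spo result:
nodes: 0:V, 3:V, 7:V, 8:V, 10:T, 11:V, 12:V, 13:V, 14:T, 15:T, 16:T, 17:T
edges: (10,0,cv); (10,3,cvk); (10,7,cv); (10,8,cv); (14,3,cv); (14,11,cv); (14,13,cv); (15,8,cv); (15,11,cv); (15,12,cv); (16,0,cv); (16,12,cv); (16,13,cv); (17,11,cv); (17,12,cv); (17,13,cv)
dpo result:
nodes: 0:V, 3:V, 7:V, 8:V, 10:T, 11:V, 12:V, 13:V, 14:T, 15:T, 16:T, 17:T
edges: (10,0,cv); (10,3,cvk); (10,7,cv); (10,8,cv); (14,3,cv); (14,11,cv); (14,13,cv); (15,8,cv); (15,11,cv); (15,12,cv); (16,0,cv); (16,12,cv); (16,13,cv); (17,11,cv); (17,12,cv); (17,13,cv)


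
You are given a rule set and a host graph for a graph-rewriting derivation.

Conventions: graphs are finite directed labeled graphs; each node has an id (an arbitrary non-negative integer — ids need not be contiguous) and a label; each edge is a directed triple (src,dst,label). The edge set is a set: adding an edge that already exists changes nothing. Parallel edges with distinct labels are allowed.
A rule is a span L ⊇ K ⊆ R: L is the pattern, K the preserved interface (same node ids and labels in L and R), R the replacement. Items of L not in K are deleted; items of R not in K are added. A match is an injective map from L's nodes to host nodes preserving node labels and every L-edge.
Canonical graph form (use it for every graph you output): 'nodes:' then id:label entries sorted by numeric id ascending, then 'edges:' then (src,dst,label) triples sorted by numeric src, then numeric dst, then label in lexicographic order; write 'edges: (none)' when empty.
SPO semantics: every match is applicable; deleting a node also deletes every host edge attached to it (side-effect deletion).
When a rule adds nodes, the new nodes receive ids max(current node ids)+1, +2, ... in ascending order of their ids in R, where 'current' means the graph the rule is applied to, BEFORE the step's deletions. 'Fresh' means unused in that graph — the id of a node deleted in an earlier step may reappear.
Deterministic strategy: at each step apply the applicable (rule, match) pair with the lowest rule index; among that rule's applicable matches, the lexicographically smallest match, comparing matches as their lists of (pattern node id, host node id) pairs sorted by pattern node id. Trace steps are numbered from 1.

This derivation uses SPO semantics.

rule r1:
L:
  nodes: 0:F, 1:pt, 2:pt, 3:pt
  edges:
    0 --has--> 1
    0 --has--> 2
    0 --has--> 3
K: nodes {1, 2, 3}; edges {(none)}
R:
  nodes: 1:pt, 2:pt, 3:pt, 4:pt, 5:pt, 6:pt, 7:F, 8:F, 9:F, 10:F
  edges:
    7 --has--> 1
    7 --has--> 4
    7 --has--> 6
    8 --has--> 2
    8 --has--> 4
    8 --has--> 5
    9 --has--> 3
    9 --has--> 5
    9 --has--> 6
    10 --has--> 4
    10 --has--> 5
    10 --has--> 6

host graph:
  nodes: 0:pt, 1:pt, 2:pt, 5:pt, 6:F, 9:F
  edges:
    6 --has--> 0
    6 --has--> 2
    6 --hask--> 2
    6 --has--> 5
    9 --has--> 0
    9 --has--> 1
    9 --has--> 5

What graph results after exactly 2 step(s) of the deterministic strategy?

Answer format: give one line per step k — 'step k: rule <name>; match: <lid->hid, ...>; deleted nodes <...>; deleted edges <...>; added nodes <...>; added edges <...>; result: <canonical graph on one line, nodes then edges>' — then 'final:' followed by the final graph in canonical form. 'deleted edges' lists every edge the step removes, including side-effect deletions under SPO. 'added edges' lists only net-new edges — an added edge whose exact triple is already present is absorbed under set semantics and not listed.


step 1: rule r1; match: 0->6, 1->0, 2->2, 3->5; deleted nodes 6; deleted edges (6,0,has); (6,2,has); (6,2,hask); (6,5,has); added nodes 10, 11, 12, 13, 14, 15, 16; added edges (13,0,has); (13,10,has); (13,12,has); (14,2,has); (14,10,has); (14,11,has); (15,5,has); (15,11,has); (15,12,has); (16,10,has); (16,11,has); (16,12,has); result: nodes: 0:pt, 1:pt, 2:pt, 5:pt, 9:F, 10:pt, 11:pt, 12:pt, 13:F, 14:F, 15:F, 16:F edges: (9,0,has); (9,1,has); (9,5,has); (13,0,has); (13,10,has); (13,12,has); (14,2,has); (14,10,has); (14,11,has); (15,5,has); (15,11,has); (15,12,has); (16,10,has); (16,11,has); (16,12,has)
step 2: rule r1; match: 0->9, 1->0, 2->1, 3->5; deleted nodes 9; deleted edges (9,0,has); (9,1,has); (9,5,has); added nodes 17, 18, 19, 20, 21, 22, 23; added edges (20,0,has); (20,17,has); (20,19,has); (21,1,has); (21,17,has); (21,18,has); (22,5,has); (22,18,has); (22,19,has); (23,17,has); (23,18,has); (23,19,has); result: nodes: 0:pt, 1:pt, 2:pt, 5:pt, 10:pt, 11:pt, 12:pt, 13:F, 14:F, 15:F, 16:F, 17:pt, 18:pt, 19:pt, 20:F, 21:F, 22:F, 23:F edges: (13,0,has); (13,10,has); (13,12,has); (14,2,has); (14,10,has); (14,11,has); (15,5,has); (15,11,has); (15,12,has); (16,10,has); (16,11,has); (16,12,has); (20,0,has); (20,17,has); (20,19,has); (21,1,has); (21,17,has); (21,18,has); (22,5,has); (22,18,has); (22,19,has); (23,17,has); (23,18,has); (23,19,has)
final:
nodes: 0:pt, 1:pt, 2:pt, 5:pt, 10:pt, 11:pt, 12:pt, 13:F, 14:F, 15:F, 16:F, 17:pt, 18:pt, 19:pt, 20:F, 21:F, 22:F, 23:F
edges: (13,0,has); (13,10,has); (13,12,has); (14,2,has); (14,10,has); (14,11,has); (15,5,has); (15,11,has); (15,12,has); (16,10,has); (16,11,has); (16,12,has); (20,0,has); (20,17,has); (20,19,has); (21,1,has); (21,17,has); (21,18,has); (22,5,has); (22,18,has); (22,19,has); (23,17,has); (23,18,has); (23,19,has)


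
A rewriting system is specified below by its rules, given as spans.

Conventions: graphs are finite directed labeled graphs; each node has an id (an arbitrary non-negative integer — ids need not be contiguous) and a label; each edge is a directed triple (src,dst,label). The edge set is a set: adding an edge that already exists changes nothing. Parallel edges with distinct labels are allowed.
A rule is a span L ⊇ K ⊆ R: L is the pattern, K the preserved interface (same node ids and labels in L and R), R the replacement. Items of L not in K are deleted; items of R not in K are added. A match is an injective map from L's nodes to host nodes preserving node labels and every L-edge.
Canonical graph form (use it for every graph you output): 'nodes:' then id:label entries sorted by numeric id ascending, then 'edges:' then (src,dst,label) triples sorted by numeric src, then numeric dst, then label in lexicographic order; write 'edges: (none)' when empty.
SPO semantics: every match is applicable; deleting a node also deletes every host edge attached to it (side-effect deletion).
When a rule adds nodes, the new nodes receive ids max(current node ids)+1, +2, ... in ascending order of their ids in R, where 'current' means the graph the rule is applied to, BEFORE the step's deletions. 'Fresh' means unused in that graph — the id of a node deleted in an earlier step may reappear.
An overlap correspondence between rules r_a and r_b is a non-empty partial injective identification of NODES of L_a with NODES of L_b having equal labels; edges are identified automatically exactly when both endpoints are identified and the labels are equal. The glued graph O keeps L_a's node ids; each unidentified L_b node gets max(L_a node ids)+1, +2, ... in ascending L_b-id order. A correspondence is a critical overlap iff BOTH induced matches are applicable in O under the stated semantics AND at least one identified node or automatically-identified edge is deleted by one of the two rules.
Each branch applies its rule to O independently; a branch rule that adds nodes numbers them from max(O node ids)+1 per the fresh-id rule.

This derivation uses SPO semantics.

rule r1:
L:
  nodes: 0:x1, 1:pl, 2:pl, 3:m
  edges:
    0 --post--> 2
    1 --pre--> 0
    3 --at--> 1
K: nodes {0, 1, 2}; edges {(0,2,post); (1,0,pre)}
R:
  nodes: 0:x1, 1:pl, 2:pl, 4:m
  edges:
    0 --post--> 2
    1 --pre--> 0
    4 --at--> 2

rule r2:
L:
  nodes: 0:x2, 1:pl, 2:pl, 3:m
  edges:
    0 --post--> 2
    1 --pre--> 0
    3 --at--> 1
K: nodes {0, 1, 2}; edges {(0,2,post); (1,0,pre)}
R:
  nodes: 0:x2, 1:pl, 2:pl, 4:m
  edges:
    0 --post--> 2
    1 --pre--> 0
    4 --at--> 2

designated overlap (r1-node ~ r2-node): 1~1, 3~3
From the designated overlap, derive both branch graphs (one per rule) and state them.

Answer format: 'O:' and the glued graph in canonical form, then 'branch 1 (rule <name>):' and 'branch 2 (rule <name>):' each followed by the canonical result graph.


O:
nodes: 0:x1, 1:pl, 2:pl, 3:m, 4:x2, 5:pl
edges: (0,2,post); (1,0,pre); (1,4,pre); (3,1,at); (4,5,post)
branch 1 (rule r1):
nodes: 0:x1, 1:pl, 2:pl, 4:x2, 5:pl, 6:m
edges: (0,2,post); (1,0,pre); (1,4,pre); (4,5,post); (6,2,at)
branch 2 (rule r2):
nodes: 0:x1, 1:pl, 2:pl, 4:x2, 5:pl, 6:m
edges: (0,2,post); (1,0,pre); (1,4,pre); (4,5,post); (6,5,at)


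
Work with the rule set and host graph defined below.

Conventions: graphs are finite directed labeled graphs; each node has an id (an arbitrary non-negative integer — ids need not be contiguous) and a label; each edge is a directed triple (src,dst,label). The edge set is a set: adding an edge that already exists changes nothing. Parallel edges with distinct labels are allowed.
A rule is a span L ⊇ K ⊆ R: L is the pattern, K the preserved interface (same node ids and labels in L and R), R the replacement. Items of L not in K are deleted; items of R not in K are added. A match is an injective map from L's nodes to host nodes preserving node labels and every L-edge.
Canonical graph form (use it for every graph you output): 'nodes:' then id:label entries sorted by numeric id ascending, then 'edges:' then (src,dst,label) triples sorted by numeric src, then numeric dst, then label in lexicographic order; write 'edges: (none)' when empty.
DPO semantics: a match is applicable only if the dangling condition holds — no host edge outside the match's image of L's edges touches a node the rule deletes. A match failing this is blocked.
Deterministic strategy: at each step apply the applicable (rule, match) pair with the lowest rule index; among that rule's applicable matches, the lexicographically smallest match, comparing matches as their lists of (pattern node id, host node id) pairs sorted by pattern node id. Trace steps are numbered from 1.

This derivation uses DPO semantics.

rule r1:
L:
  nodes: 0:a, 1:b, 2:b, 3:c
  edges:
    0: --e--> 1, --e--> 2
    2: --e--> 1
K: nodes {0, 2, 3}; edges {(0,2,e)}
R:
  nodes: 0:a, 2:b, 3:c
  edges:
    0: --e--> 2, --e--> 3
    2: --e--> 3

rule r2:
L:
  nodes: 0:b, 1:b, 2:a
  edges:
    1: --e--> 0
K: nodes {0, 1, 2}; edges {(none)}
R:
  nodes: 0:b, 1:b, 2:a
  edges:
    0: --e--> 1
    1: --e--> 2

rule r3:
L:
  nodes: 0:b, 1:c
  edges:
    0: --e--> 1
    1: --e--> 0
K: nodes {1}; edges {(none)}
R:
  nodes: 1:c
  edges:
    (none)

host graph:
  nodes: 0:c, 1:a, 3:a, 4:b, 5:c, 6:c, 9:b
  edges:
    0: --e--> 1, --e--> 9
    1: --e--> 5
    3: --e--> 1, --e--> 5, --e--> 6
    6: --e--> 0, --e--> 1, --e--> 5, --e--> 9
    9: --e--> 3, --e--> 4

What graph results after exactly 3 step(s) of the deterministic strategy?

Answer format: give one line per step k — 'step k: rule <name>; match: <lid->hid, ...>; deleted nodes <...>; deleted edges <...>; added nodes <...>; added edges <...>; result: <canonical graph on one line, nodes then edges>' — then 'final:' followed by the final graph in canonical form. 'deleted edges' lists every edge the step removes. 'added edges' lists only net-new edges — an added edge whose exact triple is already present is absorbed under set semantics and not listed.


step 1: rule r2; match: 0->4, 1->9, 2->1; deleted nodes (none); deleted edges (9,4,e); added nodes (none); added edges (4,9,e); (9,1,e); result: nodes: 0:c, 1:a, 3:a, 4:b, 5:c, 6:c, 9:b edges: (0,1,e); (0,9,e); (1,5,e); (3,1,e); (3,5,e); (3,6,e); (4,9,e); (6,0,e); (6,1,e); (6,5,e); (6,9,e); (9,1,e); (9,3,e)
step 2: rule r2; match: 0->9, 1->4, 2->1; deleted nodes (none); deleted edges (4,9,e); added nodes (none); added edges (4,1,e); (9,4,e); result: nodes: 0:c, 1:a, 3:a, 4:b, 5:c, 6:c, 9:b edges: (0,1,e); (0,9,e); (1,5,e); (3,1,e); (3,5,e); (3,6,e); (4,1,e); (6,0,e); (6,1,e); (6,5,e); (6,9,e); (9,1,e); (9,3,e); (9,4,e)
step 3: rule r2; match: 0->4, 1->9, 2->1; deleted nodes (none); deleted edges (9,4,e); added nodes (none); added edges (4,9,e); result: nodes: 0:c, 1:a, 3:a, 4:b, 5:c, 6:c, 9:b edges: (0,1,e); (0,9,e); (1,5,e); (3,1,e); (3,5,e); (3,6,e); (4,1,e); (4,9,e); (6,0,e); (6,1,e); (6,5,e); (6,9,e); (9,1,e); (9,3,e)
final:
nodes: 0:c, 1:a, 3:a, 4:b, 5:c, 6:c, 9:b
edges: (0,1,e); (0,9,e); (1,5,e); (3,1,e); (3,5,e); (3,6,e); (4,1,e); (4,9,e); (6,0,e); (6,1,e); (6,5,e); (6,9,e); (9,1,e); (9,3,e)


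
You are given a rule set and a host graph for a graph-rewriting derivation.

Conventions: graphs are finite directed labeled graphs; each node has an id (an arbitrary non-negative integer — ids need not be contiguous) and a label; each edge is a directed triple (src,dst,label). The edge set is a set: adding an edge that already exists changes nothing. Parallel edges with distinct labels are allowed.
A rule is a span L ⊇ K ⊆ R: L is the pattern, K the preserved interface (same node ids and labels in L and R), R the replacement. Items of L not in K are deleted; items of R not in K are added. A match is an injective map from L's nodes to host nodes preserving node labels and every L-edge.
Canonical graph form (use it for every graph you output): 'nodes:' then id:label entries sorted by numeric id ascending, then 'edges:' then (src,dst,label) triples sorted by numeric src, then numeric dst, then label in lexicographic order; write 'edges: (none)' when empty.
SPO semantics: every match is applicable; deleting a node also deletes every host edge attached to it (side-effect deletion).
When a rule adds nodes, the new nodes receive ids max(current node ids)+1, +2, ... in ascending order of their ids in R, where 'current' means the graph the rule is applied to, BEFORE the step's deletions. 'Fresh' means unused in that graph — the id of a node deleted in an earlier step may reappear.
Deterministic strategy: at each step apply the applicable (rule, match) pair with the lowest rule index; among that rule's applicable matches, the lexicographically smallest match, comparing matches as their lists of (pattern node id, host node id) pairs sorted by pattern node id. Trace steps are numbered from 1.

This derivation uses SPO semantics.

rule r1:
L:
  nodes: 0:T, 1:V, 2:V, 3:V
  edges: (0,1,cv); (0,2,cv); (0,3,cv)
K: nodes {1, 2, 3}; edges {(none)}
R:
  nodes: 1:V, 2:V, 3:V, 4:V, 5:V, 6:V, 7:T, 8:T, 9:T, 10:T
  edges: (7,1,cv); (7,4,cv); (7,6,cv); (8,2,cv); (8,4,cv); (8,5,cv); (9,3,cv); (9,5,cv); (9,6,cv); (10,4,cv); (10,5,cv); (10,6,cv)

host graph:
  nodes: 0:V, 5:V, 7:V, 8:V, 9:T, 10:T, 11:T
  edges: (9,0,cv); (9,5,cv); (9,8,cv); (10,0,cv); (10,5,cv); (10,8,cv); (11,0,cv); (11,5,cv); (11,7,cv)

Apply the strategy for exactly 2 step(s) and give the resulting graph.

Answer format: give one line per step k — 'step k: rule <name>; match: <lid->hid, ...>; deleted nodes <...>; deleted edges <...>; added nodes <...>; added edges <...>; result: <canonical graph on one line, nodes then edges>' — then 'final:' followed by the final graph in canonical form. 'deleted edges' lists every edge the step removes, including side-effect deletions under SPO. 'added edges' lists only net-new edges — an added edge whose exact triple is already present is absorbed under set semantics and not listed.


step 1: rule r1; match: 0->9, 1->0, 2->5, 3->8; deleted nodes 9; deleted edges (9,0,cv); (9,5,cv); (9,8,cv); added nodes 12, 13, 14, 15, 16, 17, 18; added edges (15,0,cv); (15,12,cv); (15,14,cv); (16,5,cv); (16,12,cv); (16,13,cv); (17,8,cv); (17,13,cv); (17,14,cv); (18,12,cv); (18,13,cv); (18,14,cv); result: nodes: 0:V, 5:V, 7:V, 8:V, 10:T, 11:T, 12:V, 13:V, 14:V, 15:T, 16:T, 17:T, 18:T edges: (10,0,cv); (10,5,cv); (10,8,cv); (11,0,cv); (11,5,cv); (11,7,cv); (15,0,cv); (15,12,cv); (15,14,cv); (16,5,cv); (16,12,cv); (16,13,cv); (17,8,cv); (17,13,cv); (17,14,cv); (18,12,cv); (18,13,cv); (18,14,cv)
step 2: rule r1; match: 0->10, 1->0, 2->5, 3->8; deleted nodes 10; deleted edges (10,0,cv); (10,5,cv); (10,8,cv); added nodes 19, 20, 21, 22, 23, 24, 25; added edges (22,0,cv); (22,19,cv); (22,21,cv); (23,5,cv); (23,19,cv); (23,20,cv); (24,8,cv); (24,20,cv); (24,21,cv); (25,19,cv); (25,20,cv); (25,21,cv); result: nodes: 0:V, 5:V, 7:V, 8:V, 11:T, 12:V, 13:V, 14:V, 15:T, 16:T, 17:T, 18:T, 19:V, 20:V, 21:V, 22:T, 23:T, 24:T, 25:T edges: (11,0,cv); (11,5,cv); (11,7,cv); (15,0,cv); (15,12,cv); (15,14,cv); (16,5,cv); (16,12,cv); (16,13,cv); (17,8,cv); (17,13,cv); (17,14,cv); (18,12,cv); (18,13,cv); (18,14,cv); (22,0,cv); (22,19,cv); (22,21,cv); (23,5,cv); (23,19,cv); (23,20,cv); (24,8,cv); (24,20,cv); (24,21,cv); (25,19,cv); (25,20,cv); (25,21,cv)
final:
nodes: 0:V, 5:V, 7:V, 8:V, 11:T, 12:V, 13:V, 14:V, 15:T, 16:T, 17:T, 18:T, 19:V, 20:V, 21:V, 22:T, 23:T, 24:T, 25:T
edges: (11,0,cv); (11,5,cv); (11,7,cv); (15,0,cv); (15,12,cv); (15,14,cv); (16,5,cv); (16,12,cv); (16,13,cv); (17,8,cv); (17,13,cv); (17,14,cv); (18,12,cv); (18,13,cv); (18,14,cv); (22,0,cv); (22,19,cv); (22,21,cv); (23,5,cv); (23,19,cv); (23,20,cv); (24,8,cv); (24,20,cv); (24,21,cv); (25,19,cv); (25,20,cv); (25,21,cv)


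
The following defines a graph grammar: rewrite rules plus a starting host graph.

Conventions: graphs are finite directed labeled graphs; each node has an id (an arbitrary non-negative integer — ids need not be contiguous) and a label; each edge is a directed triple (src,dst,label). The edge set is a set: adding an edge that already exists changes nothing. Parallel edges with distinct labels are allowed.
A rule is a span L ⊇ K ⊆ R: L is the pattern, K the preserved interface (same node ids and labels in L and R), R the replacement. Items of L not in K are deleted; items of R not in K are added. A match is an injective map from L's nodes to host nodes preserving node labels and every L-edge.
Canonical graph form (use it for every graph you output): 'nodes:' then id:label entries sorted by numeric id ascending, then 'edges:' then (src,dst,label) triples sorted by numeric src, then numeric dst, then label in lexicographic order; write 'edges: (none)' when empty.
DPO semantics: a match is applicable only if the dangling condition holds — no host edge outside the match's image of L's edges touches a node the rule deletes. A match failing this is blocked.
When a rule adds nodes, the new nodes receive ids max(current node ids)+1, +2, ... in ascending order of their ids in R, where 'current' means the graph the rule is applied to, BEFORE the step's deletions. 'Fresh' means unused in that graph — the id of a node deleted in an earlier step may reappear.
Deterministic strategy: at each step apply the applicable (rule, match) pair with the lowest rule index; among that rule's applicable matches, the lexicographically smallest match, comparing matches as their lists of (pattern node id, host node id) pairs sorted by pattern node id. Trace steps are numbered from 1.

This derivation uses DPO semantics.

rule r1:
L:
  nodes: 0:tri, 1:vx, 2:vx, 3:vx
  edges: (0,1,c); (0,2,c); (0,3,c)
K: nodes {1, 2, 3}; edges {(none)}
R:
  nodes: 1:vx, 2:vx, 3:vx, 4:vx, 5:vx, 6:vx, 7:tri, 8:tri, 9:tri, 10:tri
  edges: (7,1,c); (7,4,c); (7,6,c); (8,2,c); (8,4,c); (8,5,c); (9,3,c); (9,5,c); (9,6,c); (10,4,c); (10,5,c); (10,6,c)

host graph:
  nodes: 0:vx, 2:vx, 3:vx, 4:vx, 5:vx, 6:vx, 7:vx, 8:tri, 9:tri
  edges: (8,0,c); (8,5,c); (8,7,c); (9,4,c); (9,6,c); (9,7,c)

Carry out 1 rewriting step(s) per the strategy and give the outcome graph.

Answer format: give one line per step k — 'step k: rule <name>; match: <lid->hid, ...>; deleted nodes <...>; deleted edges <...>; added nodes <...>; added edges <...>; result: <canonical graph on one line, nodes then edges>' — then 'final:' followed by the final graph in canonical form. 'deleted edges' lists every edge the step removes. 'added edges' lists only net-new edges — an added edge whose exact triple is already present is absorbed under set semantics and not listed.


step 1: rule r1; match: 0->8, 1->0, 2->5, 3->7; deleted nodes 8; deleted edges (8,0,c); (8,5,c); (8,7,c); added nodes 10, 11, 12, 13, 14, 15, 16; added edges (13,0,c); (13,10,c); (13,12,c); (14,5,c); (14,10,c); (14,11,c); (15,7,c); (15,11,c); (15,12,c); (16,10,c); (16,11,c); (16,12,c); result: nodes: 0:vx, 2:vx, 3:vx, 4:vx, 5:vx, 6:vx, 7:vx, 9:tri, 10:vx, 11:vx, 12:vx, 13:tri, 14:tri, 15:tri, 16:tri edges: (9,4,c); (9,6,c); (9,7,c); (13,0,c); (13,10,c); (13,12,c); (14,5,c); (14,10,c); (14,11,c); (15,7,c); (15,11,c); (15,12,c); (16,10,c); (16,11,c); (16,12,c)
final:
nodes: 0:vx, 2:vx, 3:vx, 4:vx, 5:vx, 6:vx, 7:vx, 9:tri, 10:vx, 11:vx, 12:vx, 13:tri, 14:tri, 15:tri, 16:tri
edges: (9,4,c); (9,6,c); (9,7,c); (13,0,c); (13,10,c); (13,12,c); (14,5,c); (14,10,c); (14,11,c); (15,7,c); (15,11,c); (15,12,c); (16,10,c); (16,11,c); (16,12,c)


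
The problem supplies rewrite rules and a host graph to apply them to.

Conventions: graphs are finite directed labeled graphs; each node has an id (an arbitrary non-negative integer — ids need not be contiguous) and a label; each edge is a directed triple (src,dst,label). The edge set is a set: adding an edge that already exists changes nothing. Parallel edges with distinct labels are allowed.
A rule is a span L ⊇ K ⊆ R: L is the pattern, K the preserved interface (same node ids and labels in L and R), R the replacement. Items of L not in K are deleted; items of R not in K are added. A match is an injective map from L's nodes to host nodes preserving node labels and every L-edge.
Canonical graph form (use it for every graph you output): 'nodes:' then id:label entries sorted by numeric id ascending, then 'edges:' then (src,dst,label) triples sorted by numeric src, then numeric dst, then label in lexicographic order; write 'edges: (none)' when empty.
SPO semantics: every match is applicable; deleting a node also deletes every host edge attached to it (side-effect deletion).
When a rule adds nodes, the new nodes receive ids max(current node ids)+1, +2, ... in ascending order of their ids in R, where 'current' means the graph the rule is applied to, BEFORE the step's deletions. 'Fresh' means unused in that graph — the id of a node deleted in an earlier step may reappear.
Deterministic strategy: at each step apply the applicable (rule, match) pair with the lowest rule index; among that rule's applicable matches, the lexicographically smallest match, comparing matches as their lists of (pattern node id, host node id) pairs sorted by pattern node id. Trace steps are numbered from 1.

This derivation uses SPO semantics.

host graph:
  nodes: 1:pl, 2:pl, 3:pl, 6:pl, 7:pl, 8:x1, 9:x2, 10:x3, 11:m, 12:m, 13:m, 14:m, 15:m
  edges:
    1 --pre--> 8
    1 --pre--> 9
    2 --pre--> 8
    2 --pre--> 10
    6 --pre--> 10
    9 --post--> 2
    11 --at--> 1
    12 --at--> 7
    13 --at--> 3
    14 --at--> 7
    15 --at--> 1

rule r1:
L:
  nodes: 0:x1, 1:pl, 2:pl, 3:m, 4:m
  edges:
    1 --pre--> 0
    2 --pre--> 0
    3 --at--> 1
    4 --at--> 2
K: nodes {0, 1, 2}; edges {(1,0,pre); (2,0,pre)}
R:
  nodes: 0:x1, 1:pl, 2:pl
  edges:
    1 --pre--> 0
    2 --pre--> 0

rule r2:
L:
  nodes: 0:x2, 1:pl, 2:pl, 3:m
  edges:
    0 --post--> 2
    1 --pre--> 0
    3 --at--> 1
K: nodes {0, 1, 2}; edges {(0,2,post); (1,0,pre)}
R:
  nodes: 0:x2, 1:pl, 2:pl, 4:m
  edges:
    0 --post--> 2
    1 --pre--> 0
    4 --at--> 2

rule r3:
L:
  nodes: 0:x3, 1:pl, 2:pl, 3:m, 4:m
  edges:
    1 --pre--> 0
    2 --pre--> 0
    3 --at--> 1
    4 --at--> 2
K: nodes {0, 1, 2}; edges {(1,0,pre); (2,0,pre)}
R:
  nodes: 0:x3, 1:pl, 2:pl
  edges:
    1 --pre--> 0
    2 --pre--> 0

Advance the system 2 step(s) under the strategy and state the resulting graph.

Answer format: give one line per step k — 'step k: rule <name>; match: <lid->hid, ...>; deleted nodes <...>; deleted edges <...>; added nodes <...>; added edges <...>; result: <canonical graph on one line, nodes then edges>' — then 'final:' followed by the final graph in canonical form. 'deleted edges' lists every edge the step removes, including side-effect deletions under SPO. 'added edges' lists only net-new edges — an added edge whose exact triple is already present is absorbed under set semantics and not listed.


step 1: rule r2; match: 0->9, 1->1, 2->2, 3->11; deleted nodes 11; deleted edges (11,1,at); added nodes 16; added edges (16,2,at); result: nodes: 1:pl, 2:pl, 3:pl, 6:pl, 7:pl, 8:x1, 9:x2, 10:x3, 12:m, 13:m, 14:m, 15:m, 16:m edges: (1,8,pre); (1,9,pre); (2,8,pre); (2,10,pre); (6,10,pre); (9,2,post); (12,7,at); (13,3,at); (14,7,at); (15,1,at); (16,2,at)
step 2: rule r1; match: 0->8, 1->1, 2->2, 3->15, 4->16; deleted nodes 15, 16; deleted edges (15,1,at); (16,2,at); added nodes (none); added edges (none); result: nodes: 1:pl, 2:pl, 3:pl, 6:pl, 7:pl, 8:x1, 9:x2, 10:x3, 12:m, 13:m, 14:m edges: (1,8,pre); (1,9,pre); (2,8,pre); (2,10,pre); (6,10,pre); (9,2,post); (12,7,at); (13,3,at); (14,7,at)
final:
nodes: 1:pl, 2:pl, 3:pl, 6:pl, 7:pl, 8:x1, 9:x2, 10:x3, 12:m, 13:m, 14:m
edges: (1,8,pre); (1,9,pre); (2,8,pre); (2,10,pre); (6,10,pre); (9,2,post); (12,7,at); (13,3,at); (14,7,at)


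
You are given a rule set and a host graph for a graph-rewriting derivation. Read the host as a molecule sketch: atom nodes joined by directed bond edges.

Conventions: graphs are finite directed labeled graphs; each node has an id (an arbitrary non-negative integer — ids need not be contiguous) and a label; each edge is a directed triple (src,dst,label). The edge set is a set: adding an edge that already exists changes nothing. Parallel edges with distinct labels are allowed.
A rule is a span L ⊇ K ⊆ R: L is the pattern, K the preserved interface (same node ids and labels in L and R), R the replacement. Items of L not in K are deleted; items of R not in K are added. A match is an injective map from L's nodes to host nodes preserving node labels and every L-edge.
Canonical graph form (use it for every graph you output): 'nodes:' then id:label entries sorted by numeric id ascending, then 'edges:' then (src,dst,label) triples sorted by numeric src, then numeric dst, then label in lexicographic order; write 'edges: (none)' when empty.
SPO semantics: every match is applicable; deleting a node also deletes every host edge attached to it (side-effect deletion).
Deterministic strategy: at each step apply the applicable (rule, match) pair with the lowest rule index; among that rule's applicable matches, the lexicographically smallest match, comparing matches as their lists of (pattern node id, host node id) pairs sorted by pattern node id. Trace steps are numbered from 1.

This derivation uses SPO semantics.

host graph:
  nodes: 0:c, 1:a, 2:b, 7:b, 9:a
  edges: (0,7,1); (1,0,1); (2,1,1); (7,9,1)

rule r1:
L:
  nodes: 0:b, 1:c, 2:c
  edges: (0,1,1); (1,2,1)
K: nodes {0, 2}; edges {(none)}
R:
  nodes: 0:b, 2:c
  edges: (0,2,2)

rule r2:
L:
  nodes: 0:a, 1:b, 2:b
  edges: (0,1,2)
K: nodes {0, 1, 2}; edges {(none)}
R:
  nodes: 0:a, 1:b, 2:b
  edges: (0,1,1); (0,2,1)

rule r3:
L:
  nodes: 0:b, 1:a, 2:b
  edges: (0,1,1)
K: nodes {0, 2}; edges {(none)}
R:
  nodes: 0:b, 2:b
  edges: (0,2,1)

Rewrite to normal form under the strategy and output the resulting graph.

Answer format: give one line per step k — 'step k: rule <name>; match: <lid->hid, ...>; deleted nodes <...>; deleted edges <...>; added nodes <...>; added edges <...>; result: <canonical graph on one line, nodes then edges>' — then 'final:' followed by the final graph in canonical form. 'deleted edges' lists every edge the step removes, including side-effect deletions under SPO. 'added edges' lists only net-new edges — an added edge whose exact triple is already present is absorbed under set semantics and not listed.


step 1: rule r3; match: 0->2, 1->1, 2->7; deleted nodes 1; deleted edges (1,0,1); (2,1,1); added nodes (none); added edges (2,7,1); result: nodes: 0:c, 2:b, 7:b, 9:a edges: (0,7,1); (2,7,1); (7,9,1)
step 2: rule r3; match: 0->7, 1->9, 2->2; deleted nodes 9; deleted edges (7,9,1); added nodes (none); added edges (7,2,1); result: nodes: 0:c, 2:b, 7:b edges: (0,7,1); (2,7,1); (7,2,1)
final:
nodes: 0:c, 2:b, 7:b
edges: (0,7,1); (2,7,1); (7,2,1)


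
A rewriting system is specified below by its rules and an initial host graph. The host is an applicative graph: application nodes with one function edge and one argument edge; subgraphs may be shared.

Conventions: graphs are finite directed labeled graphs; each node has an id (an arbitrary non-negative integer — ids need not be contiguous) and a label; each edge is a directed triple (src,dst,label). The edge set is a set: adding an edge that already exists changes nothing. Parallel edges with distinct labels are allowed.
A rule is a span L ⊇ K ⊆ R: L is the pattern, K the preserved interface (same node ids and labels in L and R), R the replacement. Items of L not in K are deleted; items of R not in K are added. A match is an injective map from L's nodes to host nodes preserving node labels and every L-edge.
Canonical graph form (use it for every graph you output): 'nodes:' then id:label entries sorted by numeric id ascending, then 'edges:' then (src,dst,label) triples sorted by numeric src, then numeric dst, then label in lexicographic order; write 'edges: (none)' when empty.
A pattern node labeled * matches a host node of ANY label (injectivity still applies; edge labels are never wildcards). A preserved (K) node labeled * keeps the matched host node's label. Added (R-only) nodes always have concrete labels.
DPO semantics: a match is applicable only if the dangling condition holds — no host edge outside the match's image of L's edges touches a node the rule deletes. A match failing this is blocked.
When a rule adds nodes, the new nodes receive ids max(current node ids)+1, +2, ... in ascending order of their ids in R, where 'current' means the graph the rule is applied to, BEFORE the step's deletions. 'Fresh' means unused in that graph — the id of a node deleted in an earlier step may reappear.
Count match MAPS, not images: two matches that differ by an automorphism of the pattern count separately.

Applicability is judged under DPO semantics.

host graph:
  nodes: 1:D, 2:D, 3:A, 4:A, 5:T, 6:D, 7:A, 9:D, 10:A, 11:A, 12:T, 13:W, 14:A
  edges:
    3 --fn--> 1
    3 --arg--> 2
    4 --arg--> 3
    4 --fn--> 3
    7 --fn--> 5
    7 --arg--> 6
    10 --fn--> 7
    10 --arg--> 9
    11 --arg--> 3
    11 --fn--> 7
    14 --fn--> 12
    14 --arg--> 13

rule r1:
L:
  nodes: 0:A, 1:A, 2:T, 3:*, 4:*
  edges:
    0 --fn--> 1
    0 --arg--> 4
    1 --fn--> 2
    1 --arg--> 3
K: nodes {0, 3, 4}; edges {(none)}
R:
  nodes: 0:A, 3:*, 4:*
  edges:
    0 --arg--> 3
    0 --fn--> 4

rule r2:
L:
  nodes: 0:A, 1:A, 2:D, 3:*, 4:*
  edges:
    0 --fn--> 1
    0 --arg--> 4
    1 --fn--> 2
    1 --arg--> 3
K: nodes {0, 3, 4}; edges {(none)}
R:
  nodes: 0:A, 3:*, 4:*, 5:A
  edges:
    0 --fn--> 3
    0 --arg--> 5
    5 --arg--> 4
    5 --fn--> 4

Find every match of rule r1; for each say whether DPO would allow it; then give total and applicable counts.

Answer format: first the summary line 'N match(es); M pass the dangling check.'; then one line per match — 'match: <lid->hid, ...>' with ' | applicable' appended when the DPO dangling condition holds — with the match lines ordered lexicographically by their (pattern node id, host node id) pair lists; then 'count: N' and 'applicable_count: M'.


2 match(es); 0 pass the dangling check.
match: 0->10, 1->7, 2->5, 3->6, 4->9
match: 0->11, 1->7, 2->5, 3->6, 4->3
count: 2
applicable_count: 0


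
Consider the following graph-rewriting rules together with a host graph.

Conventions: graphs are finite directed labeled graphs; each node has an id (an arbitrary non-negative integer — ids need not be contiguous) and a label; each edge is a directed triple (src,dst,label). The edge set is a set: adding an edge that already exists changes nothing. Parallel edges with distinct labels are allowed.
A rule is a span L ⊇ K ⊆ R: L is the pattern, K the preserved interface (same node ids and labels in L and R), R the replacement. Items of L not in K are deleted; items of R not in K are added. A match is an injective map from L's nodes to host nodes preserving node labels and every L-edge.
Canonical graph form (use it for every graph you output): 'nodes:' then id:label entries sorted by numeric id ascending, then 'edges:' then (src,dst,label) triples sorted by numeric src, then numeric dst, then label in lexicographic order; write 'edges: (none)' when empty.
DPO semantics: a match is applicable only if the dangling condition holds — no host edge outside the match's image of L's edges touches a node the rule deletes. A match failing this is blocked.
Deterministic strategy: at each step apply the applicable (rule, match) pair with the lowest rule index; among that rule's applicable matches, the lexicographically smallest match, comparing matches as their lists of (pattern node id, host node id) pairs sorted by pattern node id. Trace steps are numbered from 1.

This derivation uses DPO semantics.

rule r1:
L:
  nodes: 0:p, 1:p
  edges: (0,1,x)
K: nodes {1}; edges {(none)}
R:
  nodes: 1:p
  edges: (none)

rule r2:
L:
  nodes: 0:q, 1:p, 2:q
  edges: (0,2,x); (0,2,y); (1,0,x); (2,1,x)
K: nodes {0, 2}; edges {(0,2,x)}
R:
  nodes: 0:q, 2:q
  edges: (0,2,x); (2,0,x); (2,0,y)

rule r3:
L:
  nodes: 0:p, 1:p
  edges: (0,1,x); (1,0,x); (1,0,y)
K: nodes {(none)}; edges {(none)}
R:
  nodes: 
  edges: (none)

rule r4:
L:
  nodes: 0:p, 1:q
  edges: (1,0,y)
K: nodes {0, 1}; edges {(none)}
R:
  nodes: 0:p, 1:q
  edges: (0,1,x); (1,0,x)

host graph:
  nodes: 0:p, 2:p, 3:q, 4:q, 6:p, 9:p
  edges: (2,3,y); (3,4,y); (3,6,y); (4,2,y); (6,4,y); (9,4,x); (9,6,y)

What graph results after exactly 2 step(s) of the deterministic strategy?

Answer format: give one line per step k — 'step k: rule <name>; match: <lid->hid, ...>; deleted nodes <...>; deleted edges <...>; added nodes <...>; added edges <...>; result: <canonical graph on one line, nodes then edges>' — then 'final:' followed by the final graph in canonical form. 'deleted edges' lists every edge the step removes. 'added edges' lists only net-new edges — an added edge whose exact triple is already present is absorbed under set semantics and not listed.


step 1: rule r4; match: 0->2, 1->4; deleted nodes (none); deleted edges (4,2,y); added nodes (none); added edges (2,4,x); (4,2,x); result: nodes: 0:p, 2:p, 3:q, 4:q, 6:p, 9:p edges: (2,3,y); (2,4,x); (3,4,y); (3,6,y); (4,2,x); (6,4,y); (9,4,x); (9,6,y)
step 2: rule r4; match: 0->6, 1->3; deleted nodes (none); deleted edges (3,6,y); added nodes (none); added edges (3,6,x); (6,3,x); result: nodes: 0:p, 2:p, 3:q, 4:q, 6:p, 9:p edges: (2,3,y); (2,4,x); (3,4,y); (3,6,x); (4,2,x); (6,3,x); (6,4,y); (9,4,x); (9,6,y)
final:
nodes: 0:p, 2:p, 3:q, 4:q, 6:p, 9:p
edges: (2,3,y); (2,4,x); (3,4,y); (3,6,x); (4,2,x); (6,3,x); (6,4,y); (9,4,x); (9,6,y)


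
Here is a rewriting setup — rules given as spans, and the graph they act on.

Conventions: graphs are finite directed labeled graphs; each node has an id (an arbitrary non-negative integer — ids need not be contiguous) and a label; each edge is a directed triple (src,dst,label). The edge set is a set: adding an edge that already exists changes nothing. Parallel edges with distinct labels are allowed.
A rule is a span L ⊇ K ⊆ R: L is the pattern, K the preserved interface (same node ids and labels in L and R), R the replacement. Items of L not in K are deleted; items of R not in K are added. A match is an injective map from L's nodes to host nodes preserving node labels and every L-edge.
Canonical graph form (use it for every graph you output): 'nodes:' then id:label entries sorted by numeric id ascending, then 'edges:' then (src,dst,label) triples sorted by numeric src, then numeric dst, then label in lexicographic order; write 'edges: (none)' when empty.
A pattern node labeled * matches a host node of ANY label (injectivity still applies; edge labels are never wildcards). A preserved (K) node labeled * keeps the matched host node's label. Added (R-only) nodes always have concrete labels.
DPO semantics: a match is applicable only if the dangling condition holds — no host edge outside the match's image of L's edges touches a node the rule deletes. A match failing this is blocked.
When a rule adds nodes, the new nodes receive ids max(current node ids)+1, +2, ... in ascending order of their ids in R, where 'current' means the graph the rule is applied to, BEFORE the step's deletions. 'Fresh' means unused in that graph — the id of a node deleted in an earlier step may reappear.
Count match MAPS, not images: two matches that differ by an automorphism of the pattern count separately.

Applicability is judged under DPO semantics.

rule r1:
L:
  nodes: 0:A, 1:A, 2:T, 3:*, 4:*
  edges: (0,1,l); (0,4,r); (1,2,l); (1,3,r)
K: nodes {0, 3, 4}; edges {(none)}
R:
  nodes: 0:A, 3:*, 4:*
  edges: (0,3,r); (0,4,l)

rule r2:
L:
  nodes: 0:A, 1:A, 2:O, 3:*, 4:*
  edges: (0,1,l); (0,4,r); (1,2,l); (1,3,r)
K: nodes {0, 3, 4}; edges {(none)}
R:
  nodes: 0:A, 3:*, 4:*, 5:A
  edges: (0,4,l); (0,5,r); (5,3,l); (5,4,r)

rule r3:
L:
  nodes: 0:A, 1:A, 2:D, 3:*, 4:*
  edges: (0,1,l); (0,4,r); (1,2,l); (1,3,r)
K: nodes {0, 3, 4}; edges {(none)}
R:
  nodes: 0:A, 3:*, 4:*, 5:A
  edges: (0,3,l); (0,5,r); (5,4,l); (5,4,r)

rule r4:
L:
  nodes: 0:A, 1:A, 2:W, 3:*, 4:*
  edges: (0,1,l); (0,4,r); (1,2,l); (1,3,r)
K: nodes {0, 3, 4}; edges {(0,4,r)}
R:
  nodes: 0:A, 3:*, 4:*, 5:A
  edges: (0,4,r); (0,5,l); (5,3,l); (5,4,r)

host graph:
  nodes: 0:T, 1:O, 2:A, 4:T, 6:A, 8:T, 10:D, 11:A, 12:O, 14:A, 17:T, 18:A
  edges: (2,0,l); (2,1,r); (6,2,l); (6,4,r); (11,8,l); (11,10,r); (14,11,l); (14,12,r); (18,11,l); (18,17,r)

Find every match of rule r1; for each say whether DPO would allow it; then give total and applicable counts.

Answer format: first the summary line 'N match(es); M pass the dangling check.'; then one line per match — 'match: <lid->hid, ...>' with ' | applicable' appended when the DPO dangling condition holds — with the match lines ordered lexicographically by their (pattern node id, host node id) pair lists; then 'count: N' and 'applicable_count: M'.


3 match(es); 1 pass the dangling check.
match: 0->6, 1->2, 2->0, 3->1, 4->4 | applicable
match: 0->14, 1->11, 2->8, 3->10, 4->12
match: 0->18, 1->11, 2->8, 3->10, 4->17
count: 3
applicable_count: 1
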